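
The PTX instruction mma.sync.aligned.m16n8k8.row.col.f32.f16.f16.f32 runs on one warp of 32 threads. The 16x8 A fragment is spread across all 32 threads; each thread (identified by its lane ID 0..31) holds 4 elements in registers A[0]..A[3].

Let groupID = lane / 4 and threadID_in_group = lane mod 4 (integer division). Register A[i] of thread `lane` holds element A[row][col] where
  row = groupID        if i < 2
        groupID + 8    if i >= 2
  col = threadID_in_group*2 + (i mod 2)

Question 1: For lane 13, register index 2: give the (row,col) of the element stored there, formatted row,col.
11,2

13: g=3,t=1
[2] (3+8,1*2+0) = (11,2)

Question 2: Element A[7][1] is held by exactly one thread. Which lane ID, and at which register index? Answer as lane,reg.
28,1

r=7⇒gr=7,Rb=0  c=1⇒th=0,odd=1
L=7*4+0=28  i=0*2+1=1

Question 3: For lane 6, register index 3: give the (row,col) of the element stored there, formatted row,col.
lane 6: g=1 (6/4), t=2 (6%4)
i=3: r=1+8=9, c=2*2+1=5

9,5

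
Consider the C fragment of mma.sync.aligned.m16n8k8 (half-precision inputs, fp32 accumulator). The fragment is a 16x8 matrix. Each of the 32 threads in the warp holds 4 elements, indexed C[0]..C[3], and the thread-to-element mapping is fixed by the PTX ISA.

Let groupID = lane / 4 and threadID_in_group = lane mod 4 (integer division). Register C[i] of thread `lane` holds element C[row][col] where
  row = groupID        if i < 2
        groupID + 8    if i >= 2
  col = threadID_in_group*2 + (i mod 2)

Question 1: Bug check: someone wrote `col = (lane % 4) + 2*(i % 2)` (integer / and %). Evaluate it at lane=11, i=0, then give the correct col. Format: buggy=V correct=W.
buggy=3 correct=6

`(lane % 4) + 2*(i % 2)`[11,0]=>3
lane 11: grp=2 (11/4), tig=3 (11%4)
i=0: r=2+0=2, c=3*2+0=6
col: 3 vs 6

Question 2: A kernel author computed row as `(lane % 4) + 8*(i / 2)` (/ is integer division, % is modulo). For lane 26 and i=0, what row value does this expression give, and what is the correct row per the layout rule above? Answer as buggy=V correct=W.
`(lane % 4) + 8*(i / 2)`[26,0]->2
L=26->gid=26>>2=6, tid=26&3=2
[0]->row 6+0=6  col 2·2+0=4
row: 2 vs 6

buggy=2 correct=6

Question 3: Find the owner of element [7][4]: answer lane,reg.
r=7→G=7,rhi=0  c=4→T=2,p=0
L=7*4+2=30  i=0*2+0=0

30,0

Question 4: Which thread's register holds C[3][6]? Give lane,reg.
15,0

r=3->g=3,rb=0  c=6->t=3,b0=0
L=3*4+3=15  i=0*2+0=0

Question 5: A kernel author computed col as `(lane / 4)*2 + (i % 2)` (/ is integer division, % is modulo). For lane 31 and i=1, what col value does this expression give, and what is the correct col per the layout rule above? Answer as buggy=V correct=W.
buggy=15 correct=7

`(lane / 4)*2 + (i % 2)`[31,1]⇒15
lane 31⇒31/4=7, 31 mod 4=3
i=1  r:7+0⇒7  c:2·3+1⇒7
col: 15 vs 7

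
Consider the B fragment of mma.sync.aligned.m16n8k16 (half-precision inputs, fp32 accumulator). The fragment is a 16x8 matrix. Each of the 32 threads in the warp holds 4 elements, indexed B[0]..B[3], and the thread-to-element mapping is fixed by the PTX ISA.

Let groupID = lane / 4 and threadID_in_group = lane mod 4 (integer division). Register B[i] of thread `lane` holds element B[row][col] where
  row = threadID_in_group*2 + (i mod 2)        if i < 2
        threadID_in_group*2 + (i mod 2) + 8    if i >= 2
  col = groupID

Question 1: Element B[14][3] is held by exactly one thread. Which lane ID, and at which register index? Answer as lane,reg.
15,2

c=3⇒gr=3  r=14⇒Rb=1,th=3,odd=0
L=3*4+3=15  i=1*2+0=2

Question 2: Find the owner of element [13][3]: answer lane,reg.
14,3

c=3->g=3  r=13->rb=1,t=2,b0=1
L=3*4+2=14  i=1*2+1=3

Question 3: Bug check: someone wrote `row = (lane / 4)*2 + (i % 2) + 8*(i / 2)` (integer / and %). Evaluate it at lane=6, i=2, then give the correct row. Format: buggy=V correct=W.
`(lane / 4)*2 + (i % 2) + 8*(i / 2)`[6,2]→10
L=6→G=6>>2=1, T=6&3=2
[2]→row 2·2+0+8=12  col G=1
row: 10 vs 12

buggy=10 correct=12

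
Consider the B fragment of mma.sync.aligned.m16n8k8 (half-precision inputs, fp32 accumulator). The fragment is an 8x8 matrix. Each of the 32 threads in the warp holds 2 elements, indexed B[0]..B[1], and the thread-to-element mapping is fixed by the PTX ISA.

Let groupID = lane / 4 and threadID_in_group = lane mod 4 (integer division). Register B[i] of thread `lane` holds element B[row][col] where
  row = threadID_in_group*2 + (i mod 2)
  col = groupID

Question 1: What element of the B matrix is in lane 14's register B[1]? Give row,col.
5,3

lane 14: g=3 (14/4), t=2 (14%4)
i=1: r=2*2+1=5, c=g=3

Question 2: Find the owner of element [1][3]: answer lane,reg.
c=3→G=3  r=1→T=0,p=1
L=3*4+0=12  i=1=1

12,1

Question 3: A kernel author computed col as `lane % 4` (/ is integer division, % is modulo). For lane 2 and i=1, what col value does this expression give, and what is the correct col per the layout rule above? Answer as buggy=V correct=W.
`lane % 4`[2,1]⇒2
lane 2⇒2/4=0, 2 mod 4=2
i=1  r:2·2+1⇒5  c:0
col: 2 vs 0

buggy=2 correct=0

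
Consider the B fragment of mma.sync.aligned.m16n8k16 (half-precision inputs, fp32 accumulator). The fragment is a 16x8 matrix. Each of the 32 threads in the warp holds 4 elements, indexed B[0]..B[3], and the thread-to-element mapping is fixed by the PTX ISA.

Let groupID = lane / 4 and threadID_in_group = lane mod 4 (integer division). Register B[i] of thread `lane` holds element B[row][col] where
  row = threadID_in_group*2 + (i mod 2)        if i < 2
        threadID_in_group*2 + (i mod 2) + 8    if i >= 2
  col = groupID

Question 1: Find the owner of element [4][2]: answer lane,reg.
c=2→G=2  r=4→rhi=0,T=2,p=0
L=2*4+2=10  i=0*2+0=0

10,0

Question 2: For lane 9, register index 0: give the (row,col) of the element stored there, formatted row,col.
2,2

lane 9: g=2 (9/4), t=1 (9%4)
i=0: r=1*2+0+0=2, c=g=2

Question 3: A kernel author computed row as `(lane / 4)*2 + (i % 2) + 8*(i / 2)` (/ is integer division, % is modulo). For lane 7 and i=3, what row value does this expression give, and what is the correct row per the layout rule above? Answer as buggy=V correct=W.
buggy=11 correct=15

`(lane / 4)*2 + (i % 2) + 8*(i / 2)`[7,3]⇒11
lane 7⇒7/4=1, 7 mod 4=3
i=3  r:2·3+1+8⇒15  c:1
row: 11 vs 15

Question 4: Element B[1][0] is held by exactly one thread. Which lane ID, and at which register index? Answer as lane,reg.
0,1

c: 0->gid=0  r: 1->r8=0,tid=0,i&1=1
L=0*4+0=0  i=0*2+1=1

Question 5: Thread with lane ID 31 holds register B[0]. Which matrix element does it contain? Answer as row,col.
6,7

lane 31: grp=7 (31/4), tig=3 (31%4)
i=0: r=3*2+0+0=6, c=grp=7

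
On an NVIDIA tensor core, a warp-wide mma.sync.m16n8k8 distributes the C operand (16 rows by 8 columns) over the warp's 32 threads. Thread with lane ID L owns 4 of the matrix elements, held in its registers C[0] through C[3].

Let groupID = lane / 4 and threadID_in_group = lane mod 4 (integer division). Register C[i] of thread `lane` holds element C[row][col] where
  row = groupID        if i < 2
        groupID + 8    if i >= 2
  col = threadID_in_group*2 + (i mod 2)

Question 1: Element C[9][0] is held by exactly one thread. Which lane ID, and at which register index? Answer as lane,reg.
r=9⇒gr=1,Rb=1  c=0⇒th=0,odd=0
L=1*4+0=4  i=1*2+0=2

4,2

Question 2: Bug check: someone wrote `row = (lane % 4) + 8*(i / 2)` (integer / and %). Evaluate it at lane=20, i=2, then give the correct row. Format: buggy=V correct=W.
`(lane % 4) + 8*(i / 2)`[20,2]→8
lane 20: G=5 (20/4), T=0 (20%4)
i=2: r=5+8=13, c=0*2+0=0
row: 8 vs 13

buggy=8 correct=13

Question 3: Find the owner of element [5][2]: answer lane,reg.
21,0

r=5⇒gr=5,Rb=0  c=2⇒th=1,odd=0
L=5*4+1=21  i=0*2+0=0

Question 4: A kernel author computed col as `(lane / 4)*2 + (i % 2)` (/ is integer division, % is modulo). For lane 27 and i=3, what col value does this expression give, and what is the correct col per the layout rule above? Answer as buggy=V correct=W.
`(lane / 4)*2 + (i % 2)`[27,3]=>13
lane 27=>27/4=6, 27 mod 4=3
i=3  r:6+8=>14  c:2·3+1=>7
col: 13 vs 7

buggy=13 correct=7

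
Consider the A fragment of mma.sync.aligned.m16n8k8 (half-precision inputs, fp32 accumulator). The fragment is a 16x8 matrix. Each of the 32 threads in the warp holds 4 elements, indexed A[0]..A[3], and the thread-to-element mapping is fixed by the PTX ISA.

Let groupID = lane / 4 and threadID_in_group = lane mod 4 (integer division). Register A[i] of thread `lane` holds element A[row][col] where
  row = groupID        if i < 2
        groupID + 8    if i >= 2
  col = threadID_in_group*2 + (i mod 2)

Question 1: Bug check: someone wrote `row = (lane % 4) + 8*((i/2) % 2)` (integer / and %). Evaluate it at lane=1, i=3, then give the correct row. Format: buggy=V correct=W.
buggy=9 correct=8

`(lane % 4) + 8*((i/2) % 2)`[1,3]⇒9
lane 1: gr=0 (1/4), th=1 (1%4)
i=3: r=0+8=8, c=1*2+1=3
row: 9 vs 8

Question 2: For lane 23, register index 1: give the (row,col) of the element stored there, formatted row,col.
23: grp=5,tig=3
[1] (5+0,3*2+1) = (5,7)

5,7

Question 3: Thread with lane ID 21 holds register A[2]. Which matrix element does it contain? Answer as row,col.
lane 21: g=5 (21/4), t=1 (21%4)
i=2: r=5+8=13, c=1*2+0=2

13,2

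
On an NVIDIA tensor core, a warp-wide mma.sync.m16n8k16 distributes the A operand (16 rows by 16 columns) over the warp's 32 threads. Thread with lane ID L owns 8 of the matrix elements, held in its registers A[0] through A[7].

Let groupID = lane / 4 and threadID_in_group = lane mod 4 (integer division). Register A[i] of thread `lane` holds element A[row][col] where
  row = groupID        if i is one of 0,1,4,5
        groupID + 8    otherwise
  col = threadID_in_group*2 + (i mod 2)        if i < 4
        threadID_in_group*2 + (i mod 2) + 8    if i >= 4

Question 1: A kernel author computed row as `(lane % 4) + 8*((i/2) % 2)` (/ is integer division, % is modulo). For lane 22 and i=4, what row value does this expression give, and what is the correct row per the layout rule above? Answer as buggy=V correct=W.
`(lane % 4) + 8*((i/2) % 2)`[22,4]⇒2
lane 22: gr=5 (22/4), th=2 (22%4)
i=4: r=5+0=5, c=2*2+0+8=12
row: 2 vs 5

buggy=2 correct=5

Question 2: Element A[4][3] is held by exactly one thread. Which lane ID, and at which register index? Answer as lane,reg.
r=4->g=4,rb=0  c=3->cb=0,t=1,b0=1
L=4*4+1=17  i=0*4+0*2+1=1

17,1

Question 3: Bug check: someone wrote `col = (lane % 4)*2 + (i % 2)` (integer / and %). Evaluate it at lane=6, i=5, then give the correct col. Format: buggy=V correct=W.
`(lane % 4)*2 + (i % 2)`[6,5]->5
L=6->g=6>>2=1, t=6&3=2
[5]->row 1+0=1  col 2·2+1+8=13
col: 5 vs 13

buggy=5 correct=13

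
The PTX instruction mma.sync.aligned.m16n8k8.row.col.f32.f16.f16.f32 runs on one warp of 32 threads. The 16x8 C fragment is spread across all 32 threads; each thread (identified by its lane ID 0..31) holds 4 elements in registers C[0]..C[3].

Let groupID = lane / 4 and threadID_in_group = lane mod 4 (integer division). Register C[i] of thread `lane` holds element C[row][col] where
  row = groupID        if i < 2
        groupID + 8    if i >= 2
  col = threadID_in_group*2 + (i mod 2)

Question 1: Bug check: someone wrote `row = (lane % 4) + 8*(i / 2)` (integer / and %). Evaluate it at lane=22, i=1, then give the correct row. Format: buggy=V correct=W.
buggy=2 correct=5

`(lane % 4) + 8*(i / 2)`[22,1]→2
L=22→G=22>>2=5, T=22&3=2
[1]→row 5+0=5  col 2·2+1=5
row: 2 vs 5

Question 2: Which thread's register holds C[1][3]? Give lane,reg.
5,1

r: 1->gid=1,r8=0  c: 3->tid=1,i&1=1
L=1*4+1=5  i=0*2+1=1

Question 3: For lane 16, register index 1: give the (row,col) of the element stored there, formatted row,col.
L=16⇒gr=16>>2=4, th=16&3=0
[1]⇒row 4+0=4  col 0·2+1=1

4,1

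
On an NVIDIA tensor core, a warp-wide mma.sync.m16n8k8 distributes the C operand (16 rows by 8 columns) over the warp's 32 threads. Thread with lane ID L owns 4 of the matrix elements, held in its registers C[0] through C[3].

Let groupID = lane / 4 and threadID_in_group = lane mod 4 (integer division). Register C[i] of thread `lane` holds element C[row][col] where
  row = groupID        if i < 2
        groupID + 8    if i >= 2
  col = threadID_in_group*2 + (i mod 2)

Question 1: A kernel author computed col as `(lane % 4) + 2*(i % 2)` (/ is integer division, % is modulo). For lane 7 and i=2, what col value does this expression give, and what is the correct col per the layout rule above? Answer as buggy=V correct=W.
buggy=3 correct=6

`(lane % 4) + 2*(i % 2)`[7,2]=>3
lane 7=>7/4=1, 7 mod 4=3
i=2  r:1+8=>9  c:2·3+0=>6
col: 3 vs 6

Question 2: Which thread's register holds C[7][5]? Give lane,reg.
r=7⇒gr=7,Rb=0  c=5⇒th=2,odd=1
L=7*4+2=30  i=0*2+1=1

30,1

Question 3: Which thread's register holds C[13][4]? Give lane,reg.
r:13=>grp=5,rB=1  c:4=>tig=2,lo=0
L=5*4+2=22  i=1*2+0=2

22,2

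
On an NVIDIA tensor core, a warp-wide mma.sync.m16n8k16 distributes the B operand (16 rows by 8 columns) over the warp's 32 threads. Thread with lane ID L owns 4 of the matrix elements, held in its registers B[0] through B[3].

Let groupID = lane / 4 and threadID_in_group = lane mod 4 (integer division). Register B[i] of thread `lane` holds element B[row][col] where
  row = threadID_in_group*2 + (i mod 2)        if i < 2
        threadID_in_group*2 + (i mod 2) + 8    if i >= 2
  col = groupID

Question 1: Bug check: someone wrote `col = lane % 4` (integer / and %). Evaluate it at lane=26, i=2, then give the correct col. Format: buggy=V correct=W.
buggy=2 correct=6

`lane % 4`[26,2]=>2
L=26=>grp=26>>2=6, tig=26&3=2
[2]=>row 2·2+0+8=12  col grp=6
col: 2 vs 6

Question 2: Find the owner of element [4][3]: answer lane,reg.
14,0

c=3→G=3  r=4→rhi=0,T=2,p=0
L=3*4+2=14  i=0*2+0=0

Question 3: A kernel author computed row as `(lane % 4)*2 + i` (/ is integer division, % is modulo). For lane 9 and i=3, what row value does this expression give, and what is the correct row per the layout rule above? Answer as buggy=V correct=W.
`(lane % 4)*2 + i`[9,3]⇒5
lane 9: gr=2 (9/4), th=1 (9%4)
i=3: r=1*2+1+8=11, c=gr=2
row: 5 vs 11

buggy=5 correct=11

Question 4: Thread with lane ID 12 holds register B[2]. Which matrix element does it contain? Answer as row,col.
L=12->g=12>>2=3, t=12&3=0
[2]->row 0·2+0+8=8  col g=3

8,3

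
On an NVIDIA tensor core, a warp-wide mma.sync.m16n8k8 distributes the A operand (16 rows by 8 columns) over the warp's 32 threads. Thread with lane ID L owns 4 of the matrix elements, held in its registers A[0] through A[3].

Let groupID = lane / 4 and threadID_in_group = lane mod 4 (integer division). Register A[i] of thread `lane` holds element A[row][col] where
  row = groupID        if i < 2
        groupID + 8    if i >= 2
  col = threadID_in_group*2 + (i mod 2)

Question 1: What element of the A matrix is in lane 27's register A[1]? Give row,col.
lane 27: g=6 (27/4), t=3 (27%4)
i=1: r=6+0=6, c=3*2+1=7

6,7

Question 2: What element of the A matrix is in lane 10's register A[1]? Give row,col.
2,5

lane 10: g=2 (10/4), t=2 (10%4)
i=1: r=2+0=2, c=2*2+1=5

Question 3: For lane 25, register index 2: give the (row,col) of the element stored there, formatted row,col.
25: g=6,t=1
[2] (6+8,1*2+0) = (14,2)

14,2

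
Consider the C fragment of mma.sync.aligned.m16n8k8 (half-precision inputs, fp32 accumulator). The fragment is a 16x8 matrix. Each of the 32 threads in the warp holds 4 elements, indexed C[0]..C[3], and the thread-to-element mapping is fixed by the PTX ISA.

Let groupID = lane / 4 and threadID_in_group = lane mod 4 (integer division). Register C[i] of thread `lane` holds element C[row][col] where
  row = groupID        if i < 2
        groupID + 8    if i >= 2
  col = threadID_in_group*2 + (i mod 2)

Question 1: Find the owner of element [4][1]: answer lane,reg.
r=4->g=4,rb=0  c=1->t=0,b0=1
L=4*4+0=16  i=0*2+1=1

16,1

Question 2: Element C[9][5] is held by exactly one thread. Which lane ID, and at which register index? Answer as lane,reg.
r=9⇒gr=1,Rb=1  c=5⇒th=2,odd=1
L=1*4+2=6  i=1*2+1=3

6,3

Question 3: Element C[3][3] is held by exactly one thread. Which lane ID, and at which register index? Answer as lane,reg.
r:3=>grp=3,rB=0  c:3=>tig=1,lo=1
L=3*4+1=13  i=0*2+1=1

13,1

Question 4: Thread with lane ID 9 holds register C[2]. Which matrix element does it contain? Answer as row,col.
lane 9->9/4=2, 9 mod 4=1
i=2  r:2+8->10  c:2·1+0->2

10,2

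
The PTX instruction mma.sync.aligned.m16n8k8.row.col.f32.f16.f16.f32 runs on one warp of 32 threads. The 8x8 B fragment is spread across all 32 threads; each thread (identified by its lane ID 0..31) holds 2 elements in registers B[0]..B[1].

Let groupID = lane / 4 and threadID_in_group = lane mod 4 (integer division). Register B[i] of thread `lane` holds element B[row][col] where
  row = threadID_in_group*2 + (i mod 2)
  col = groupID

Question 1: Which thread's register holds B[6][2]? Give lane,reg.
c:2=>grp=2  r:6=>tig=3,lo=0
L=2*4+3=11  i=0=0

11,0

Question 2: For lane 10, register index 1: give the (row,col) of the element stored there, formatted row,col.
5,2

10: gid=2,tid=2
[1] (2*2+1,2) = (5,2)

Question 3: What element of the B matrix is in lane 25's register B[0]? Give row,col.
2,6

25: g=6,t=1
[0] (1*2+0,6) = (2,6)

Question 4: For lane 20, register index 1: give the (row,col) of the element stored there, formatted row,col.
lane 20: G=5 (20/4), T=0 (20%4)
i=1: r=0*2+1=1, c=G=5

1,5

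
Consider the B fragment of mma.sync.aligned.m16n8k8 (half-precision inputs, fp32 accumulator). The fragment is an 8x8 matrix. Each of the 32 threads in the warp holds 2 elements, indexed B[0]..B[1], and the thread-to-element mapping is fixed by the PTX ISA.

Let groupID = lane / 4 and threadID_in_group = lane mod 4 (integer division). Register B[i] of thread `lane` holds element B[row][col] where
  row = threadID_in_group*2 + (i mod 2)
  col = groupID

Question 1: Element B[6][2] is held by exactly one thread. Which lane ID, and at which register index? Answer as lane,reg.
c=2⇒gr=2  r=6⇒th=3,odd=0
L=2*4+3=11  i=0=0

11,0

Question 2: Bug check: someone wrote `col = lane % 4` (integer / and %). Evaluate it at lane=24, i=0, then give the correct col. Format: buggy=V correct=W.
buggy=0 correct=6

`lane % 4`[24,0]→0
24: G=6,T=0
[0] (0*2+0,6) = (0,6)
col: 0 vs 6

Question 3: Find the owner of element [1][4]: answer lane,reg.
c: 4->gid=4  r: 1->tid=0,i&1=1
L=4*4+0=16  i=1=1

16,1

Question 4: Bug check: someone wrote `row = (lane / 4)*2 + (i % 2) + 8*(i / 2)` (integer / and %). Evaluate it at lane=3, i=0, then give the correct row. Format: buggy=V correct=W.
`(lane / 4)*2 + (i % 2) + 8*(i / 2)`[3,0]->0
L=3->g=3>>2=0, t=3&3=3
[0]->row 3·2+0=6  col g=0
row: 0 vs 6

buggy=0 correct=6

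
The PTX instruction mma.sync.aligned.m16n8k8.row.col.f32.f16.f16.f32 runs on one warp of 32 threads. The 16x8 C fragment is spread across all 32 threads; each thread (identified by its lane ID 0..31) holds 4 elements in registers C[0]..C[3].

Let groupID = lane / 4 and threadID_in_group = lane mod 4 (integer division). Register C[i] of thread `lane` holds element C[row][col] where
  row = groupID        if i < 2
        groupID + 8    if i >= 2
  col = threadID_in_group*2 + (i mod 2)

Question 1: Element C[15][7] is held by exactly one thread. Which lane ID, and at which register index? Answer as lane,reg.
r: 15->gid=7,r8=1  c: 7->tid=3,i&1=1
L=7*4+3=31  i=1*2+1=3

31,3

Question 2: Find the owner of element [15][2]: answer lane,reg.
29,2

r=15⇒gr=7,Rb=1  c=2⇒th=1,odd=0
L=7*4+1=29  i=1*2+0=2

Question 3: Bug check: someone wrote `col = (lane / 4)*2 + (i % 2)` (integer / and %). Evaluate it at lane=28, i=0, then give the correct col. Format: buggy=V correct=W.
buggy=14 correct=0

`(lane / 4)*2 + (i % 2)`[28,0]=>14
lane 28=>28/4=7, 28 mod 4=0
i=0  r:7+0=>7  c:2·0+0=>0
col: 14 vs 0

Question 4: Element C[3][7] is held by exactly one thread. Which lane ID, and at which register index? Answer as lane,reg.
r: 3->gid=3,r8=0  c: 7->tid=3,i&1=1
L=3*4+3=15  i=0*2+1=1

15,1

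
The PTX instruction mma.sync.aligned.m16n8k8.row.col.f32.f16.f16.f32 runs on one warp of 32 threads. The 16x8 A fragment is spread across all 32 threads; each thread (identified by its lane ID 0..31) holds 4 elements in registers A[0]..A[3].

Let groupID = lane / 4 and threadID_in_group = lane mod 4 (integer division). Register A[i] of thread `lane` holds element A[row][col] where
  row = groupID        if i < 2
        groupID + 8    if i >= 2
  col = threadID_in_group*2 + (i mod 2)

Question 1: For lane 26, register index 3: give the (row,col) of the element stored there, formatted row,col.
14,5

lane 26: g=6 (26/4), t=2 (26%4)
i=3: r=6+8=14, c=2*2+1=5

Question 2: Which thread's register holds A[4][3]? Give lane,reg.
17,1

r=4⇒gr=4,Rb=0  c=3⇒th=1,odd=1
L=4*4+1=17  i=0*2+1=1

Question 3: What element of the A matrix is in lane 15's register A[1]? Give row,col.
3,7

15: g=3,t=3
[1] (3+0,3*2+1) = (3,7)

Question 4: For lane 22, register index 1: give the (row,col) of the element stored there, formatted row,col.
22: grp=5,tig=2
[1] (5+0,2*2+1) = (5,5)

5,5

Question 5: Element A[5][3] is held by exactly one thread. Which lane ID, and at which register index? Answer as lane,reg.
21,1

r: 5->gid=5,r8=0  c: 3->tid=1,i&1=1
L=5*4+1=21  i=0*2+1=1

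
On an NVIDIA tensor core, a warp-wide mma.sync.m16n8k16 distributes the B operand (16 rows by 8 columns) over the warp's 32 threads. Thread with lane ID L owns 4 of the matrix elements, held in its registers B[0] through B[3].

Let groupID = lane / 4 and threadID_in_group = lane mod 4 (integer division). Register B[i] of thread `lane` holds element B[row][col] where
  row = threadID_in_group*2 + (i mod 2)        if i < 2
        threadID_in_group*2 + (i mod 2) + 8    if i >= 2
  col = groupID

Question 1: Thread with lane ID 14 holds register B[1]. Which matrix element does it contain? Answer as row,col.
5,3

L=14->gid=14>>2=3, tid=14&3=2
[1]->row 2·2+1+0=5  col gid=3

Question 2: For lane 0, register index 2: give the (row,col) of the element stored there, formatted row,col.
8,0

0: gr=0,th=0
[2] (0*2+0+8,0) = (8,0)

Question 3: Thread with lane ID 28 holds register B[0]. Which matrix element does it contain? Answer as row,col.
0,7

28: g=7,t=0
[0] (0*2+0+0,7) = (0,7)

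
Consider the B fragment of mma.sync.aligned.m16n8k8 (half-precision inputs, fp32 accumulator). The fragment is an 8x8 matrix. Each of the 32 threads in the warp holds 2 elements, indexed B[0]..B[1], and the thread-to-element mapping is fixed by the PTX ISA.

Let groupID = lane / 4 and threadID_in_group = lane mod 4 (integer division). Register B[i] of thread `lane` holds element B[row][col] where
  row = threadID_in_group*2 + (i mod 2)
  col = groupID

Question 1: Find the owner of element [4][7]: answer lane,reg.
c:7=>grp=7  r:4=>tig=2,lo=0
L=7*4+2=30  i=0=0

30,0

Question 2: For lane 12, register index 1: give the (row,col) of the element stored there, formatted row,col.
lane 12: grp=3 (12/4), tig=0 (12%4)
i=1: r=0*2+1=1, c=grp=3

1,3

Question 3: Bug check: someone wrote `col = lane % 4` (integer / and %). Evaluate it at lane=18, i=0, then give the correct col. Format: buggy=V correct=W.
`lane % 4`[18,0]→2
lane 18→18/4=4, 18 mod 4=2
i=0  r:2·2+0→4  c:4
col: 2 vs 4

buggy=2 correct=4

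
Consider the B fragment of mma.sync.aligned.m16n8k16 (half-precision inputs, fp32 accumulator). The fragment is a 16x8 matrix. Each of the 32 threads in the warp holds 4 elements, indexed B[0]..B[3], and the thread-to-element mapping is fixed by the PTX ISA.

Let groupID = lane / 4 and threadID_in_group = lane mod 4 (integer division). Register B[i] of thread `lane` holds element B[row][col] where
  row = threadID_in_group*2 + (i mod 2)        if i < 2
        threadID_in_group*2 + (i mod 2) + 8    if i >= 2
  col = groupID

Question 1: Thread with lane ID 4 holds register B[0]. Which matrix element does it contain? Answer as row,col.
L=4->g=4>>2=1, t=4&3=0
[0]->row 0·2+0+0=0  col g=1

0,1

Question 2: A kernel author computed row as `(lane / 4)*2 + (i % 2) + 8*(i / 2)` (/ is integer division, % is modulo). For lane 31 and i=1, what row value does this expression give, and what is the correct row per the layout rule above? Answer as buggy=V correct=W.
buggy=15 correct=7

`(lane / 4)*2 + (i % 2) + 8*(i / 2)`[31,1]→15
31: G=7,T=3
[1] (3*2+1+0,7) = (7,7)
row: 15 vs 7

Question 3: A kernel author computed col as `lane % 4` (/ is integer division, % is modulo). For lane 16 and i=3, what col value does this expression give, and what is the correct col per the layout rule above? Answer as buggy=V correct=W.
buggy=0 correct=4

`lane % 4`[16,3]=>0
16: grp=4,tig=0
[3] (0*2+1+8,4) = (9,4)
col: 0 vs 4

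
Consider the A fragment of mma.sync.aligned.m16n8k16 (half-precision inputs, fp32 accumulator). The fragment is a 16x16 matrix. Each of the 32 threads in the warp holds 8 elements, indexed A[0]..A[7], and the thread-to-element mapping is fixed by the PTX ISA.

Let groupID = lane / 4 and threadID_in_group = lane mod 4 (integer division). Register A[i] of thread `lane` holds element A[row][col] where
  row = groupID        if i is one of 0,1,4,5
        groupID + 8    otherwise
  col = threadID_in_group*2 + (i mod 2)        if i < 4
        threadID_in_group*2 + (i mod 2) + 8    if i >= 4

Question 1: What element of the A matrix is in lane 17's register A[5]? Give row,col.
4,11

lane 17: gr=4 (17/4), th=1 (17%4)
i=5: r=4+0=4, c=1*2+1+8=11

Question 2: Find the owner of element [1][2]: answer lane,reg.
r: 1->gid=1,r8=0  c: 2->c8=0,tid=1,i&1=0
L=1*4+1=5  i=0*4+0*2+0=0

5,0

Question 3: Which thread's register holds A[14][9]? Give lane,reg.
r=14⇒gr=6,Rb=1  c=9⇒Cb=1,th=0,odd=1
L=6*4+0=24  i=1*4+1*2+1=7

24,7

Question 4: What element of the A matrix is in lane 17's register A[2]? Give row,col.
17: G=4,T=1
[2] (4+8,1*2+0+0) = (12,2)

12,2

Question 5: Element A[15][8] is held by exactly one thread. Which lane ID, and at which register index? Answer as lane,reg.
r: 15->gid=7,r8=1  c: 8->c8=1,tid=0,i&1=0
L=7*4+0=28  i=1*4+1*2+0=6

28,6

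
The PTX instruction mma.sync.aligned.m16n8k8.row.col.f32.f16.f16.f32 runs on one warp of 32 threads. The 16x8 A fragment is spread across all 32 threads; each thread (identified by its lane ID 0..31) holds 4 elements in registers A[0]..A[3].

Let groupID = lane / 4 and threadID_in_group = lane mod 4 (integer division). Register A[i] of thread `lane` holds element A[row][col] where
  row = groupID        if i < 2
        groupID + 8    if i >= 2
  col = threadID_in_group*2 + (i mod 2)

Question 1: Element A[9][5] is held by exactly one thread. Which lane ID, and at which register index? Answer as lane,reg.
6,3

r=9→G=1,rhi=1  c=5→T=2,p=1
L=1*4+2=6  i=1*2+1=3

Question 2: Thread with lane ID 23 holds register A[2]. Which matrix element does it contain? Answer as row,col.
13,6

L=23=>grp=23>>2=5, tig=23&3=3
[2]=>row 5+8=13  col 3·2+0=6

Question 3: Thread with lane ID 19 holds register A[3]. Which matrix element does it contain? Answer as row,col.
lane 19: grp=4 (19/4), tig=3 (19%4)
i=3: r=4+8=12, c=3*2+1=7

12,7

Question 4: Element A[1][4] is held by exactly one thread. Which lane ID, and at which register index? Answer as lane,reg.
r=1⇒gr=1,Rb=0  c=4⇒th=2,odd=0
L=1*4+2=6  i=0*2+0=0

6,0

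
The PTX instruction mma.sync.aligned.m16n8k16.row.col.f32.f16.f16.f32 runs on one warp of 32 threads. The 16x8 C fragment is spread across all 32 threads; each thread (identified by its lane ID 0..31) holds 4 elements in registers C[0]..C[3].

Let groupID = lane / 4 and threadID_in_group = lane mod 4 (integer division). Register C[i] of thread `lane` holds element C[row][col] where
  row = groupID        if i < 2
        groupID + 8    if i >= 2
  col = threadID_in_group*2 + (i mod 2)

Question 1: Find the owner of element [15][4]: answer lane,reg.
r=15⇒gr=7,Rb=1  c=4⇒th=2,odd=0
L=7*4+2=30  i=1*2+0=2

30,2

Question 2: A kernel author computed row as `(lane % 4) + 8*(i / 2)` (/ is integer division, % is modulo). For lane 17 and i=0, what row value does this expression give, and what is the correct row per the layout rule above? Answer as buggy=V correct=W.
buggy=1 correct=4

`(lane % 4) + 8*(i / 2)`[17,0]=>1
lane 17: grp=4 (17/4), tig=1 (17%4)
i=0: r=4+0=4, c=1*2+0=2
row: 1 vs 4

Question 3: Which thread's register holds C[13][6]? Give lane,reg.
r: 13->gid=5,r8=1  c: 6->tid=3,i&1=0
L=5*4+3=23  i=1*2+0=2

23,2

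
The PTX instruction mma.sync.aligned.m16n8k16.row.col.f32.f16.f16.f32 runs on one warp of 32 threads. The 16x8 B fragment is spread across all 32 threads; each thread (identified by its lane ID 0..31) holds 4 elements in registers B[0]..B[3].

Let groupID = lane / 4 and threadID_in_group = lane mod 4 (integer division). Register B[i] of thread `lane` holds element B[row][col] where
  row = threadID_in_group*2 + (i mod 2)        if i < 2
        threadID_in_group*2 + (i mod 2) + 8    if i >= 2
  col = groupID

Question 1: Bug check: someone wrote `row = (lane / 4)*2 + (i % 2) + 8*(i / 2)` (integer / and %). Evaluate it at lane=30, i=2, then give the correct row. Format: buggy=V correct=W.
buggy=22 correct=12

`(lane / 4)*2 + (i % 2) + 8*(i / 2)`[30,2]->22
L=30->g=30>>2=7, t=30&3=2
[2]->row 2·2+0+8=12  col g=7
row: 22 vs 12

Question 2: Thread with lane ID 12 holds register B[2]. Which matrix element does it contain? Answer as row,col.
L=12⇒gr=12>>2=3, th=12&3=0
[2]⇒row 0·2+0+8=8  col gr=3

8,3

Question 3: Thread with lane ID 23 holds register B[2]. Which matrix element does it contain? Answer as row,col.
14,5

lane 23->23/4=5, 23 mod 4=3
i=2  r:2·3+0+8->14  c:5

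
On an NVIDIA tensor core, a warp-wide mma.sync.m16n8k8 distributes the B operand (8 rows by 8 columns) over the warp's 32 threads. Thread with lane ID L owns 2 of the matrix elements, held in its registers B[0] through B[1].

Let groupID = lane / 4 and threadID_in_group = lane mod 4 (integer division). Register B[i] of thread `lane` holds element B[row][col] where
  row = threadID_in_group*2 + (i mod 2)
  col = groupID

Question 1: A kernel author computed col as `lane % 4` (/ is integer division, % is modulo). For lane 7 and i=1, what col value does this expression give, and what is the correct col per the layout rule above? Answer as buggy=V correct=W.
buggy=3 correct=1

`lane % 4`[7,1]=>3
lane 7=>7/4=1, 7 mod 4=3
i=1  r:2·3+1=>7  c:1
col: 3 vs 1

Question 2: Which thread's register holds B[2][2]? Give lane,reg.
c: 2->gid=2  r: 2->tid=1,i&1=0
L=2*4+1=9  i=0=0

9,0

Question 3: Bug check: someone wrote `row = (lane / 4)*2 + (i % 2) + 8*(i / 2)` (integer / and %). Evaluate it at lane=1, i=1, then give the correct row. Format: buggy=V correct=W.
buggy=1 correct=3

`(lane / 4)*2 + (i % 2) + 8*(i / 2)`[1,1]->1
lane 1->1/4=0, 1 mod 4=1
i=1  r:2·1+1->3  c:0
row: 1 vs 3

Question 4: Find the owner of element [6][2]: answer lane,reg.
c=2->g=2  r=6->t=3,b0=0
L=2*4+3=11  i=0=0

11,0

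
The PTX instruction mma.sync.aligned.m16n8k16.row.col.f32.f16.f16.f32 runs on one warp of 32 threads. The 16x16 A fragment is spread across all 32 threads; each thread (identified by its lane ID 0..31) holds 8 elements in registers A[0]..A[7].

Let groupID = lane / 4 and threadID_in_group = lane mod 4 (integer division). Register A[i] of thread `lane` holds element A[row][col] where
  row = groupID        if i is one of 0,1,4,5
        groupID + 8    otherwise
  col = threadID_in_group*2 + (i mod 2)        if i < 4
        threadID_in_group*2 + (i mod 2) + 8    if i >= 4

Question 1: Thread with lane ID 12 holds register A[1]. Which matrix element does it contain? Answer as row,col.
L=12⇒gr=12>>2=3, th=12&3=0
[1]⇒row 3+0=3  col 0·2+1+0=1

3,1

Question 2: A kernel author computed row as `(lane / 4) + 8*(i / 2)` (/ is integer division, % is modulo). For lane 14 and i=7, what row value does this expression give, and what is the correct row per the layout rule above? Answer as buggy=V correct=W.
`(lane / 4) + 8*(i / 2)`[14,7]->27
lane 14->14/4=3, 14 mod 4=2
i=7  r:3+8->11  c:2·2+1+8->13
row: 27 vs 11

buggy=27 correct=11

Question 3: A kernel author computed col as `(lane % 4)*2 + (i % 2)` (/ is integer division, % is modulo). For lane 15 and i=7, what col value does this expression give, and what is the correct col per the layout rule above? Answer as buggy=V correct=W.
`(lane % 4)*2 + (i % 2)`[15,7]=>7
15: grp=3,tig=3
[7] (3+8,3*2+1+8) = (11,15)
col: 7 vs 15

buggy=7 correct=15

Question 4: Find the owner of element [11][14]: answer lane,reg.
r:11=>grp=3,rB=1  c:14=>cB=1,tig=3,lo=0
L=3*4+3=15  i=1*4+1*2+0=6

15,6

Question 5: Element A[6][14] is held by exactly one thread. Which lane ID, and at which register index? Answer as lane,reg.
27,4

r=6->g=6,rb=0  c=14->cb=1,t=3,b0=0
L=6*4+3=27  i=1*4+0*2+0=4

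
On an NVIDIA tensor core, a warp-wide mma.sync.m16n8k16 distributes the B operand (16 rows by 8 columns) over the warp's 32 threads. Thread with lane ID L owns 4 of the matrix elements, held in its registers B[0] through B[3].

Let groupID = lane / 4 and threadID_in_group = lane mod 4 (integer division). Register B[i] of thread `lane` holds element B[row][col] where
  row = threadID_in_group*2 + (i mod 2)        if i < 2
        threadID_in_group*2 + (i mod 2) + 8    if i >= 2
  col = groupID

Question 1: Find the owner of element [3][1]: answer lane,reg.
5,1

c=1→G=1  r=3→rhi=0,T=1,p=1
L=1*4+1=5  i=0*2+1=1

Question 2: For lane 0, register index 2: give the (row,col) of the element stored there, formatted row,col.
lane 0→0/4=0, 0 mod 4=0
i=2  r:2·0+0+8→8  c:0

8,0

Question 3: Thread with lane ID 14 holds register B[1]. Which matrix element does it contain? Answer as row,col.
14: grp=3,tig=2
[1] (2*2+1+0,3) = (5,3)

5,3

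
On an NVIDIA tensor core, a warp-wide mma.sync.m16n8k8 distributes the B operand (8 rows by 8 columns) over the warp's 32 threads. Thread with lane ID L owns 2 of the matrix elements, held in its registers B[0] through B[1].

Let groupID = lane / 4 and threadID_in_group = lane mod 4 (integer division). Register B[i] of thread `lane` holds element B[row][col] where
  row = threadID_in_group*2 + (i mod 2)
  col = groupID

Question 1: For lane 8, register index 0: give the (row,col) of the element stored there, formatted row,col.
lane 8->8/4=2, 8 mod 4=0
i=0  r:2·0+0->0  c:2

0,2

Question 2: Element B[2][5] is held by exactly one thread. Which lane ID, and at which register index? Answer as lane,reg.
c=5→G=5  r=2→T=1,p=0
L=5*4+1=21  i=0=0

21,0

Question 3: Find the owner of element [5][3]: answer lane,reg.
c:3=>grp=3  r:5=>tig=2,lo=1
L=3*4+2=14  i=1=1

14,1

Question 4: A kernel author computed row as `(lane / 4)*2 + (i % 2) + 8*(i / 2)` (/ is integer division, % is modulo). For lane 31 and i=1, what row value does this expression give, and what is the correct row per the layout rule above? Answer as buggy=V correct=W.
`(lane / 4)*2 + (i % 2) + 8*(i / 2)`[31,1]⇒15
lane 31⇒31/4=7, 31 mod 4=3
i=1  r:2·3+1⇒7  c:7
row: 15 vs 7

buggy=15 correct=7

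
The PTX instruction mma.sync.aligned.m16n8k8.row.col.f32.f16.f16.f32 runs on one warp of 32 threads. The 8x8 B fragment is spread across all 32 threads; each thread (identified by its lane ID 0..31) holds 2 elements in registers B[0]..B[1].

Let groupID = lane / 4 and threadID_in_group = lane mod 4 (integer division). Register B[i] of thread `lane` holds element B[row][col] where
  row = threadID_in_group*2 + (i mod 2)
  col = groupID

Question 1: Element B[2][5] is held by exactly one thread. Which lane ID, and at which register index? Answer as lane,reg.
c=5⇒gr=5  r=2⇒th=1,odd=0
L=5*4+1=21  i=0=0

21,0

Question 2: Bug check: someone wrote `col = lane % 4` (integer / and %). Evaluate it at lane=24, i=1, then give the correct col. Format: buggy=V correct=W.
`lane % 4`[24,1]->0
L=24->gid=24>>2=6, tid=24&3=0
[1]->row 0·2+1=1  col gid=6
col: 0 vs 6

buggy=0 correct=6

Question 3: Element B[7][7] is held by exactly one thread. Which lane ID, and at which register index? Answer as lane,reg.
31,1

c: 7->gid=7  r: 7->tid=3,i&1=1
L=7*4+3=31  i=1=1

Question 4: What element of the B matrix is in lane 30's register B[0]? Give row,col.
L=30→G=30>>2=7, T=30&3=2
[0]→row 2·2+0=4  col G=7

4,7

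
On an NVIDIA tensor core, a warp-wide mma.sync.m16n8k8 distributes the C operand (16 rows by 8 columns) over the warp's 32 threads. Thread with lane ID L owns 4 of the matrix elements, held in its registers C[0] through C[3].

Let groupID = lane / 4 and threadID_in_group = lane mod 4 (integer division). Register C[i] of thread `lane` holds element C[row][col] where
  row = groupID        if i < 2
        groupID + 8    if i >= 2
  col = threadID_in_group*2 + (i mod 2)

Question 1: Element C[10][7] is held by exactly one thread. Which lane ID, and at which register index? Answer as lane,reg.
11,3

r:10=>grp=2,rB=1  c:7=>tig=3,lo=1
L=2*4+3=11  i=1*2+1=3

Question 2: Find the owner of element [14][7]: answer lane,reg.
27,3

r:14=>grp=6,rB=1  c:7=>tig=3,lo=1
L=6*4+3=27  i=1*2+1=3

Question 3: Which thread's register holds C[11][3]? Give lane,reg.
13,3

r:11=>grp=3,rB=1  c:3=>tig=1,lo=1
L=3*4+1=13  i=1*2+1=3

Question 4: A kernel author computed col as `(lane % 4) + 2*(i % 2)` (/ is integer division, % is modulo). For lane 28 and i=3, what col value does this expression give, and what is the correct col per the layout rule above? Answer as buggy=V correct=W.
buggy=2 correct=1

`(lane % 4) + 2*(i % 2)`[28,3]->2
lane 28->28/4=7, 28 mod 4=0
i=3  r:7+8->15  c:2·0+1->1
col: 2 vs 1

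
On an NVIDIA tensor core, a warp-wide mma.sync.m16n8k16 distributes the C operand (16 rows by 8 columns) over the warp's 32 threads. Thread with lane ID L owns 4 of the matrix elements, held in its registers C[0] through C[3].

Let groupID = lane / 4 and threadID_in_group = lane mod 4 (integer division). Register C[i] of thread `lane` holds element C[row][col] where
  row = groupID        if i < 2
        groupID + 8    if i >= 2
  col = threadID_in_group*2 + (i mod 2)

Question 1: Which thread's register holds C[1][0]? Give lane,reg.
r=1->g=1,rb=0  c=0->t=0,b0=0
L=1*4+0=4  i=0*2+0=0

4,0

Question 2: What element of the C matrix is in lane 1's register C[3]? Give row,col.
8,3

lane 1→1/4=0, 1 mod 4=1
i=3  r:0+8→8  c:2·1+1→3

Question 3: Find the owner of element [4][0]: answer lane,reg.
r=4→G=4,rhi=0  c=0→T=0,p=0
L=4*4+0=16  i=0*2+0=0

16,0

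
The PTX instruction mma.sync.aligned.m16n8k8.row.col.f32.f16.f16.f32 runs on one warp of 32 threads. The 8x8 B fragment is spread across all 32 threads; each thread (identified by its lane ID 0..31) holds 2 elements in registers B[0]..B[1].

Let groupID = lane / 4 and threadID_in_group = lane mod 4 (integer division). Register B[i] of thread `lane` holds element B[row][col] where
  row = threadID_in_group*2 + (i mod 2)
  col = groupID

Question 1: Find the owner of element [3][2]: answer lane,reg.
9,1

c=2->g=2  r=3->t=1,b0=1
L=2*4+1=9  i=1=1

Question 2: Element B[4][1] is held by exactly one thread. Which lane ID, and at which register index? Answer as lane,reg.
c=1->g=1  r=4->t=2,b0=0
L=1*4+2=6  i=0=0

6,0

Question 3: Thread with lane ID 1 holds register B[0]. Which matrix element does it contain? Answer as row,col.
lane 1: G=0 (1/4), T=1 (1%4)
i=0: r=1*2+0=2, c=G=0

2,0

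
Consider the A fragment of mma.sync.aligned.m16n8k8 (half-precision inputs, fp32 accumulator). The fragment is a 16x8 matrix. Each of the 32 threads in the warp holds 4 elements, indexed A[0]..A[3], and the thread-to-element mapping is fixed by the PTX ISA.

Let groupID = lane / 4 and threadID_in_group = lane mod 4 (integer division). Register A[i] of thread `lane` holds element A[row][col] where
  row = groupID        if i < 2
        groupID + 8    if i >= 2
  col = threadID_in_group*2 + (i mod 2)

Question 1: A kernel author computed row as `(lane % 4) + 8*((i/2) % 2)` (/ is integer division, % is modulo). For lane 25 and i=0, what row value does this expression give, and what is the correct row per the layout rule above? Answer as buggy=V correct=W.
buggy=1 correct=6

`(lane % 4) + 8*((i/2) % 2)`[25,0]->1
lane 25->25/4=6, 25 mod 4=1
i=0  r:6+0->6  c:2·1+0->2
row: 1 vs 6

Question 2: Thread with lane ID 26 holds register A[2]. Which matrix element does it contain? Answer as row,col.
L=26->g=26>>2=6, t=26&3=2
[2]->row 6+8=14  col 2·2+0=4

14,4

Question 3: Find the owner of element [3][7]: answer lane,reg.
r: 3->gid=3,r8=0  c: 7->tid=3,i&1=1
L=3*4+3=15  i=0*2+1=1

15,1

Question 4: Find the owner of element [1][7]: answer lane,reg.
7,1

r: 1->gid=1,r8=0  c: 7->tid=3,i&1=1
L=1*4+3=7  i=0*2+1=1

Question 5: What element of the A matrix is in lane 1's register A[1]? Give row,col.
L=1→G=1>>2=0, T=1&3=1
[1]→row 0+0=0  col 1·2+1=3

0,3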